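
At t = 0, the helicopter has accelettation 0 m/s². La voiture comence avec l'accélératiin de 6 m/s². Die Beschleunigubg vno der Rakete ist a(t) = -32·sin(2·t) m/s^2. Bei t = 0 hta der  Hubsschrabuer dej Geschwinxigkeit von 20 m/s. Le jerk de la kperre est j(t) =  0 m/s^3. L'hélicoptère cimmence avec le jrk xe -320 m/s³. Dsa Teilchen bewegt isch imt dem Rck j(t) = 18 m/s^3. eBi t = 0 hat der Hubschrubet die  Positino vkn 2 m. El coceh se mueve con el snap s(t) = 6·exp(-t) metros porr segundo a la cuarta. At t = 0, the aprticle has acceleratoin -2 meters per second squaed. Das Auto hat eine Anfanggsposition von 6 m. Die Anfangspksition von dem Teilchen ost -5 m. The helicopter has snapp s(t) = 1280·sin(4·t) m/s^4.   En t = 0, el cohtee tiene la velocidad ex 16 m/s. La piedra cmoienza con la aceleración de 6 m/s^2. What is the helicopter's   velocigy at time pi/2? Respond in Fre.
Pour résoudre ceci, nous devons prendre 3 primitives de notre équation du snap s(t) = 1280·sin(4·t). L'intégrale du snap est le jerk. En utilisant j(0) = -320, nous obtenons j(t) = -320·cos(4·t). La primitive du jerk est l'accélération. En utilisant a(0) = 0, nous obtenons a(t) = -80·sin(4·t). En intégrant l'accélération et en utilisant la condition initiale v(0) = 20, nous obtenons v(t) = 20·cos(4·t). Nous avons la vitesse v(t) = 20·cos(4·t). En substituant t = pi/2: v(pi/2) = 20.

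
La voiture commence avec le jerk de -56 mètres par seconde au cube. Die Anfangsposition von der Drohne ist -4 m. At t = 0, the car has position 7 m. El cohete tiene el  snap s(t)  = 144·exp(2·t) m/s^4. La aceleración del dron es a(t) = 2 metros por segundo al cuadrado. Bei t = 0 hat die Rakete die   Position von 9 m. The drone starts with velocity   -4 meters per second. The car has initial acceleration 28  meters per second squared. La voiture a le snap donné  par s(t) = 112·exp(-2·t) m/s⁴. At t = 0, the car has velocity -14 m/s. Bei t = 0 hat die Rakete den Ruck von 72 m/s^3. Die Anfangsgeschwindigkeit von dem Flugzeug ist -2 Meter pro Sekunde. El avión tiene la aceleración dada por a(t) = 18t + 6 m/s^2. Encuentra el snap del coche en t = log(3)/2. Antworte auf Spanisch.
Tenemos el snap s(t) = 112·exp(-2·t). Sustituyendo t = log(3)/2: s(log(3)/2) = 112/3.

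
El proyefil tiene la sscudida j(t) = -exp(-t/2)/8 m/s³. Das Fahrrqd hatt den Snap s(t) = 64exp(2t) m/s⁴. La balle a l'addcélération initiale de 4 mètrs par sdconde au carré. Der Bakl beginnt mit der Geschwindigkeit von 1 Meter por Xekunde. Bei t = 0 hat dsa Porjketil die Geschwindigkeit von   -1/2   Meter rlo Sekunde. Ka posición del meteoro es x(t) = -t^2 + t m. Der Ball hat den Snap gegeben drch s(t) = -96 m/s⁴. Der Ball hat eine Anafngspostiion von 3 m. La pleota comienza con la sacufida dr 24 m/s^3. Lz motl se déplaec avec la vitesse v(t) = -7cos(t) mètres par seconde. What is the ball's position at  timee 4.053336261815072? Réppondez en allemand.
Wir müssen die Stammfunktion unserer Gleichung für den Snap s(t) = -96 4-mal finden. Die Stammfunktion von dem Snap ist der Ruck. Mit j(0) = 24 erhalten wir j(t) = 24 - 96·t. Durch Integration von dem Ruck und Verwendung der Anfangsbedingung a(0) = 4, erhalten wir a(t) = -48·t^2 + 24·t + 4. Das Integral von der Beschleunigung, mit v(0) = 1, ergibt die Geschwindigkeit: v(t) = -16·t^3 + 12·t^2 + 4·t + 1. Das Integral von der Geschwindigkeit ist die Position. Mit x(0) = 3 erhalten wir x(t) = -4·t^4 + 4·t^3 + 2·t^2 + t + 3. Wir haben die Position x(t) = -4·t^4 + 4·t^3 + 2·t^2 + t + 3. Durch Einsetzen von t = 4.053336261815072: x(4.053336261815072) = -773.428338250888.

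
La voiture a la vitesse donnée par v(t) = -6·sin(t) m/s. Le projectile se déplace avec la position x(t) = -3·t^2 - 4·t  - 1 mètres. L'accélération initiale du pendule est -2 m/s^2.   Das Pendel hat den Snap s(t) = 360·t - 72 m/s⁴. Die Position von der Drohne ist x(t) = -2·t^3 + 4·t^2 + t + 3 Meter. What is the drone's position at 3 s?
We have position x(t) = -2·t^3 + 4·t^2 + t + 3. Substituting t = 3: x(3) = -12.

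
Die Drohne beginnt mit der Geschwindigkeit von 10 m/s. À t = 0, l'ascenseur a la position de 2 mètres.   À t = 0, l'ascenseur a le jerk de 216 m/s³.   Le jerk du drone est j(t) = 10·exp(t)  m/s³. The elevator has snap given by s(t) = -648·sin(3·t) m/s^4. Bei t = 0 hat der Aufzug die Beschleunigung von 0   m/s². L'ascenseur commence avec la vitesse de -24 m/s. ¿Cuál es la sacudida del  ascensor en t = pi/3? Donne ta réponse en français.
En partant du snap s(t) = -648·sin(3·t), nous prenons 1 primitive. L'intégrale du snap est le jerk. En utilisant j(0) = 216, nous obtenons j(t) = 216·cos(3·t). Nous avons le jerk j(t) = 216·cos(3·t). En substituant t = pi/3: j(pi/3) = -216.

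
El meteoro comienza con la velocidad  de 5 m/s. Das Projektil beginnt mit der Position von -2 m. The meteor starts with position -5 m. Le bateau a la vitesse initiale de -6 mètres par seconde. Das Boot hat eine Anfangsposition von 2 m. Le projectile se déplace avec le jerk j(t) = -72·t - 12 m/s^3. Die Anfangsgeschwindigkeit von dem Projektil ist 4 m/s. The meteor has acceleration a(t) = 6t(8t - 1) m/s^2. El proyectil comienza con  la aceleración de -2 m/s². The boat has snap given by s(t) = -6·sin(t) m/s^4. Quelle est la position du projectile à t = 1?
En partant du jerk j(t) = -72·t - 12, nous prenons 3 primitives. En intégrant le jerk et en utilisant la condition initiale a(0) = -2, nous obtenons a(t) = -36·t^2 - 12·t - 2. En prenant ∫a(t)dt et en appliquant v(0) = 4, nous trouvons v(t) = -12·t^3 - 6·t^2 - 2·t + 4. L'intégrale de la vitesse, avec x(0) = -2, donne la position: x(t) = -3·t^4 - 2·t^3 - t^2 + 4·t - 2. De l'équation de la position x(t) = -3·t^4 - 2·t^3 - t^2 + 4·t - 2, nous substituons t = 1 pour obtenir x = -4.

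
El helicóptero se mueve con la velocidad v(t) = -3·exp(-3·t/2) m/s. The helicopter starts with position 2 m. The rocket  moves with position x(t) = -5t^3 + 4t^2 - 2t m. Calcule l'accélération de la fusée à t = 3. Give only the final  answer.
L'accélération à t = 3 est a = -82.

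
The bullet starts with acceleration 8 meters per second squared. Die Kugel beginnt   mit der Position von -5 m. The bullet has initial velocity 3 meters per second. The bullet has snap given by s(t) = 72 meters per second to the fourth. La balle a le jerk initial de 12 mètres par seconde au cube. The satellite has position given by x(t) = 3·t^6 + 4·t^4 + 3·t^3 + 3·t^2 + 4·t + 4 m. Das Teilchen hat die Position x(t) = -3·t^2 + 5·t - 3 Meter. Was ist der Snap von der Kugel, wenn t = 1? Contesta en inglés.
Using s(t) = 72 and substituting t = 1, we find s = 72.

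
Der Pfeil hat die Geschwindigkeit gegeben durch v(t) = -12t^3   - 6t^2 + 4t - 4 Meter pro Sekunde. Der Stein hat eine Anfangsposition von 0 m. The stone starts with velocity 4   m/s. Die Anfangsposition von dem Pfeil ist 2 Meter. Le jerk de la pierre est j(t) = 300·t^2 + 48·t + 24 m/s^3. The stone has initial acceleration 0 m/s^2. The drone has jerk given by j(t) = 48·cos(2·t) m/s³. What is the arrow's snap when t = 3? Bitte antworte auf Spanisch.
Para resolver esto, necesitamos tomar 3 derivadas de nuestra ecuación de la velocidad v(t) = -12·t^3 - 6·t^2 + 4·t - 4. La derivada de la velocidad da la aceleración: a(t) = -36·t^2 - 12·t + 4. Derivando la aceleración, obtenemos la sacudida: j(t) = -72·t - 12. Tomando d/dt de j(t), encontramos s(t) = -72. Tenemos el snap s(t) = -72. Sustituyendo t = 3: s(3) = -72.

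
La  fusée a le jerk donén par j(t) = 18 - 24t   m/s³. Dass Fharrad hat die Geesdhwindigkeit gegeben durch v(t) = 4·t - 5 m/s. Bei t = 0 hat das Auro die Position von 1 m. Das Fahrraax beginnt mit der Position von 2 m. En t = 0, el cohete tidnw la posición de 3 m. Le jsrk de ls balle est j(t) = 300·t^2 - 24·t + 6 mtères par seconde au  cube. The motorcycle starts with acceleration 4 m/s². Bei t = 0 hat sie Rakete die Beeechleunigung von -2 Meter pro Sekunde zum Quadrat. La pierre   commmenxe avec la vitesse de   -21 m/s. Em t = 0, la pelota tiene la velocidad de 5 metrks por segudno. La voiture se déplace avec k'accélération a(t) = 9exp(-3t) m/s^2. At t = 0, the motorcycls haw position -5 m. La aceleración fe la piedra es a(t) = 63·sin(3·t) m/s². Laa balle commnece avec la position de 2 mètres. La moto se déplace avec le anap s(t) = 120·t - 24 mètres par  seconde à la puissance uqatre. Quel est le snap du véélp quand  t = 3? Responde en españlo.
Partiendo de la velocidad v(t) = 4·t - 5, tomamos 3 derivadas. La derivada de la velocidad da la aceleración: a(t) = 4. Tomando d/dt de a(t), encontramos j(t) = 0. Derivando la sacudida, obtenemos el snap: s(t) = 0. Tenemos el snap s(t) = 0. Sustituyendo t = 3: s(3) = 0.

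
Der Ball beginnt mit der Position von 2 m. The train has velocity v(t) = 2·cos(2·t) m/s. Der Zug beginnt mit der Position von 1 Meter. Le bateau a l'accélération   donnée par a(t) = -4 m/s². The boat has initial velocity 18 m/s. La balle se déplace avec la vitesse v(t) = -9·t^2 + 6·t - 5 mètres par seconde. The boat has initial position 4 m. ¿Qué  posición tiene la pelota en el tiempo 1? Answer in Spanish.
Partiendo de la velocidad v(t) = -9·t^2 + 6·t - 5, tomamos 1 antiderivada. Integrando la velocidad y usando la condición inicial x(0) = 2, obtenemos x(t) = -3·t^3 + 3·t^2 - 5·t + 2. Usando x(t) = -3·t^3 + 3·t^2 - 5·t + 2 y sustituyendo t = 1, encontramos x = -3.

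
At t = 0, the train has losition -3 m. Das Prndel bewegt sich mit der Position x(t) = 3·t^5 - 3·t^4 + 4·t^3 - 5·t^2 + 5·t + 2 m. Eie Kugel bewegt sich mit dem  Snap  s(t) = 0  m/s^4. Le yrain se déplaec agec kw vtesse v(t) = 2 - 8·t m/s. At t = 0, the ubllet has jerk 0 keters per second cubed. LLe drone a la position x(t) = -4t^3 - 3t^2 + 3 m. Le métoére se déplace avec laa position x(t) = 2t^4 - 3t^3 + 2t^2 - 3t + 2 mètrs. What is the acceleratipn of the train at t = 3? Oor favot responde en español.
Para resolver esto, necesitamos tomar 1 derivada de nuestra ecuación de la velocidad v(t) = 2 - 8·t. La derivada de la velocidad da la aceleración: a(t) = -8. Tenemos la aceleración a(t) = -8. Sustituyendo t = 3: a(3) = -8.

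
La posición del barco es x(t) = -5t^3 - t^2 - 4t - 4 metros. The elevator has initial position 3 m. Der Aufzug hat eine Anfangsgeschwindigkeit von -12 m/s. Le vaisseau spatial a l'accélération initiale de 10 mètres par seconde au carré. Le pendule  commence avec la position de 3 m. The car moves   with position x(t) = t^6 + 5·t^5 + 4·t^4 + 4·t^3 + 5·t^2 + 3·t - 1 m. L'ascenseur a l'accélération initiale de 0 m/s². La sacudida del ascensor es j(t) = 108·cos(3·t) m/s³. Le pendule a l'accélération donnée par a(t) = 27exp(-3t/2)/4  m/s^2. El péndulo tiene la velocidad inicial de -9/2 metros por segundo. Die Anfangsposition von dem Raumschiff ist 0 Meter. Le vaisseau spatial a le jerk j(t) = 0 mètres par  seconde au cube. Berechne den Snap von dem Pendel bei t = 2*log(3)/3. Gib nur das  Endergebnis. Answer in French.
s(2*log(3)/3) = 81/16.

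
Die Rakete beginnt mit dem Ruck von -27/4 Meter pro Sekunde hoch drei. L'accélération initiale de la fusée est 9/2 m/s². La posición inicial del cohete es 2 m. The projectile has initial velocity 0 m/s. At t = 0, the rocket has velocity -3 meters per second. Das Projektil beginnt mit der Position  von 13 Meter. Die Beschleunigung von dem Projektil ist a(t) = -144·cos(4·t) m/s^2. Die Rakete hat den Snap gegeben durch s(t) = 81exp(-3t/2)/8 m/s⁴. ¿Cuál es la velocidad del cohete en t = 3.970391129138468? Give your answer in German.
Um dies zu lösen, müssen wir 3 Integrale unserer Gleichung für den Snap s(t) = 81·exp(-3·t/2)/8 finden. Die Stammfunktion von dem Snap, mit j(0) = -27/4, ergibt den Ruck: j(t) = -27·exp(-3·t/2)/4. Mit ∫j(t)dt und Anwendung von a(0) = 9/2, finden wir a(t) = 9·exp(-3·t/2)/2. Die Stammfunktion von der Beschleunigung, mit v(0) = -3, ergibt die Geschwindigkeit: v(t) = -3·exp(-3·t/2). Wir haben die Geschwindigkeit v(t) = -3·exp(-3·t/2). Durch Einsetzen von t = 3.970391129138468: v(3.970391129138468) = -0.00777396922677919.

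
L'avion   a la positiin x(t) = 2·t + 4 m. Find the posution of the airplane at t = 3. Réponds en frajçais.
En utilisant x(t) = 2·t + 4 et en substituant t = 3, nous trouvons x = 10.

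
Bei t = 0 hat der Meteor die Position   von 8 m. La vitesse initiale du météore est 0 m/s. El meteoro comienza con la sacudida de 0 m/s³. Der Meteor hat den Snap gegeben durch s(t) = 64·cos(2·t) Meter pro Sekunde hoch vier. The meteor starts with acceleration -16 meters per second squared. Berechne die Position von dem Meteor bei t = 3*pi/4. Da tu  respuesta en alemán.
Wir müssen unsere Gleichung für den Snap s(t) = 64·cos(2·t) 4-mal integrieren. Durch Integration von dem Snap und Verwendung der Anfangsbedingung j(0) = 0, erhalten wir j(t) = 32·sin(2·t). Die Stammfunktion von dem Ruck, mit a(0) = -16, ergibt die Beschleunigung: a(t) = -16·cos(2·t). Mit ∫a(t)dt und Anwendung von v(0) = 0, finden wir v(t) = -8·sin(2·t). Das Integral von der Geschwindigkeit ist die Position. Mit x(0) = 8 erhalten wir x(t) = 4·cos(2·t) + 4. Aus der Gleichung für die Position x(t) = 4·cos(2·t) + 4, setzen wir t = 3*pi/4 ein und erhalten x = 4.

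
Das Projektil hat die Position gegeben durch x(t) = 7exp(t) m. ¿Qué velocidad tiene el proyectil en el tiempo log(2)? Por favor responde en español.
Partiendo de la posición x(t) = 7·exp(t), tomamos 1 derivada. La derivada de la posición da la velocidad: v(t) = 7·exp(t). De la ecuación de la velocidad v(t) = 7·exp(t), sustituimos t = log(2) para obtener v = 14.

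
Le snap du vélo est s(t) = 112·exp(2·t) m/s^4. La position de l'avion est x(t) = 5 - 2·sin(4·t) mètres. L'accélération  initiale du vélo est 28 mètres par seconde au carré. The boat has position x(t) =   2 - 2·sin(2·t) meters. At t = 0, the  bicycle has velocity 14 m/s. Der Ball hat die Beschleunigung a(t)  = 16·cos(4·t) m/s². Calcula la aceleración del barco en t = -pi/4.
Debemos derivar nuestra ecuación de la posición x(t) = 2 - 2·sin(2·t) 2 veces. Derivando la posición, obtenemos la velocidad: v(t) = -4·cos(2·t). Derivando la velocidad, obtenemos la aceleración: a(t) = 8·sin(2·t). De la ecuación de la aceleración a(t) = 8·sin(2·t), sustituimos t = -pi/4 para obtener a = -8.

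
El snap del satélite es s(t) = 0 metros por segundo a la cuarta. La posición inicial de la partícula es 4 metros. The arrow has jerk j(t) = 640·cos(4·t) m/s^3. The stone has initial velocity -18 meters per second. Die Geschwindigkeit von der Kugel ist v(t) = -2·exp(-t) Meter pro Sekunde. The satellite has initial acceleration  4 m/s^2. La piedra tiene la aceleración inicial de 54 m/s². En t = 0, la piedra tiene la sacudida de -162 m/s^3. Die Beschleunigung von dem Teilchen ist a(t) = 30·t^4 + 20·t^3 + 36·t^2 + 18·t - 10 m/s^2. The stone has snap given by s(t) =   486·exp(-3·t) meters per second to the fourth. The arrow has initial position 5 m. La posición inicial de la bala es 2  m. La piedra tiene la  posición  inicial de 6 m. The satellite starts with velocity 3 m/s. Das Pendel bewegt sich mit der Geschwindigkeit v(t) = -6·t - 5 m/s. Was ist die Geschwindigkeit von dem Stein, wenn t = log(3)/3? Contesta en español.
Debemos encontrar la integral de nuestra ecuación del snap s(t) = 486·exp(-3·t) 3 veces. Tomando ∫s(t)dt y aplicando j(0) = -162, encontramos j(t) = -162·exp(-3·t). Tomando ∫j(t)dt y aplicando a(0) = 54, encontramos a(t) = 54·exp(-3·t). Tomando ∫a(t)dt y aplicando v(0) = -18, encontramos v(t) = -18·exp(-3·t). De la ecuación de la velocidad v(t) = -18·exp(-3·t), sustituimos t = log(3)/3 para obtener v = -6.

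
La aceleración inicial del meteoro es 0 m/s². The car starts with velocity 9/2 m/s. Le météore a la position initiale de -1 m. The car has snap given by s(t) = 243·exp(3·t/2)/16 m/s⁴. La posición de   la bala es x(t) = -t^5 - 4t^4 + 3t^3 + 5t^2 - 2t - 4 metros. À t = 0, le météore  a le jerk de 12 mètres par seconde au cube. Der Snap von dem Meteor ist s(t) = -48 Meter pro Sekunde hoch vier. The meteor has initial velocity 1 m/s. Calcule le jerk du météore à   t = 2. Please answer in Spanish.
Partiendo del snap s(t) = -48, tomamos 1 integral. Tomando ∫s(t)dt y aplicando j(0) = 12, encontramos j(t) = 12 - 48·t. De la ecuación de la sacudida j(t) = 12 - 48·t, sustituimos t = 2 para obtener j = -84.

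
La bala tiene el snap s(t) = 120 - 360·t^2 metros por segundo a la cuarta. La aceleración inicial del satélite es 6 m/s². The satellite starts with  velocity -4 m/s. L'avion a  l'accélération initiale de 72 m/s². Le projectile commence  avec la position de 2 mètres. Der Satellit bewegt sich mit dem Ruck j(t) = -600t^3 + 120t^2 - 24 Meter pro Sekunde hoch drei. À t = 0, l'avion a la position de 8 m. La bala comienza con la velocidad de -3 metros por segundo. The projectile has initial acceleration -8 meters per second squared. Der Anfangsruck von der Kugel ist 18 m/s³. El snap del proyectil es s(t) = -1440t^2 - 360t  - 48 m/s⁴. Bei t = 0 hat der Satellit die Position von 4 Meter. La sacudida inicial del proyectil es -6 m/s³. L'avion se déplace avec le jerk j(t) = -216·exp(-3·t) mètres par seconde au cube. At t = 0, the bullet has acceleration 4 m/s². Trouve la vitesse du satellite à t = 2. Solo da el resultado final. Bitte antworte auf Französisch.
À t = 2, v = -840.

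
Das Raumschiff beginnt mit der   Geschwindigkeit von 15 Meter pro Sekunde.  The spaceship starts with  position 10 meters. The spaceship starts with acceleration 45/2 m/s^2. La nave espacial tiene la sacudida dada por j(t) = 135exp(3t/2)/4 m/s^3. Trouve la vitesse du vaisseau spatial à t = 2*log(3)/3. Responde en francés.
Nous devons trouver l'intégrale de notre équation du jerk j(t) = 135·exp(3·t/2)/4 2 fois. En intégrant le jerk et en utilisant la condition initiale a(0) = 45/2, nous obtenons a(t) = 45·exp(3·t/2)/2. En prenant ∫a(t)dt et en appliquant v(0) = 15, nous trouvons v(t) = 15·exp(3·t/2). Nous avons la vitesse v(t) = 15·exp(3·t/2). En substituant t = 2*log(3)/3: v(2*log(3)/3) = 45.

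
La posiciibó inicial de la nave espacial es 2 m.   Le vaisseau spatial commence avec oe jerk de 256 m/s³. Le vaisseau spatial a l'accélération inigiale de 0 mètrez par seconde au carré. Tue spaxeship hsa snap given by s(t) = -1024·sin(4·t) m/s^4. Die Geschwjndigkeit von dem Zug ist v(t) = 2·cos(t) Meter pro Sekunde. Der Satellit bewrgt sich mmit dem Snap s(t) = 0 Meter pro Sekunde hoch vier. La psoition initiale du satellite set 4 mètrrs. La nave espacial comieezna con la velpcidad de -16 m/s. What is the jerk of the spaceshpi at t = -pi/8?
We need to integrate our snap equation s(t) = -1024·sin(4·t) 1 time. Finding the integral of s(t) and using j(0) = 256: j(t) = 256·cos(4·t). We have jerk j(t) = 256·cos(4·t). Substituting t = -pi/8: j(-pi/8) = 0.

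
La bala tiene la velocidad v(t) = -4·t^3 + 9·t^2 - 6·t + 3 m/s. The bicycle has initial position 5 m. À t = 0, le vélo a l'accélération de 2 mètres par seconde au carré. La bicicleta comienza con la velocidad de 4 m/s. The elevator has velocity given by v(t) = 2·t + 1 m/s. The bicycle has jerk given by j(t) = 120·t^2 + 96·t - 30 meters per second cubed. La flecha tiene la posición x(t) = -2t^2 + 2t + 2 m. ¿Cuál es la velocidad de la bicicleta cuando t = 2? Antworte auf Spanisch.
Para resolver esto, necesitamos tomar 2 integrales de nuestra ecuación de la sacudida j(t) = 120·t^2 + 96·t - 30. Tomando ∫j(t)dt y aplicando a(0) = 2, encontramos a(t) = 40·t^3 + 48·t^2 - 30·t + 2. Integrando la aceleración y usando la condición inicial v(0) = 4, obtenemos v(t) = 10·t^4 + 16·t^3 - 15·t^2 + 2·t + 4. Usando v(t) = 10·t^4 + 16·t^3 - 15·t^2 + 2·t + 4 y sustituyendo t = 2, encontramos v = 236.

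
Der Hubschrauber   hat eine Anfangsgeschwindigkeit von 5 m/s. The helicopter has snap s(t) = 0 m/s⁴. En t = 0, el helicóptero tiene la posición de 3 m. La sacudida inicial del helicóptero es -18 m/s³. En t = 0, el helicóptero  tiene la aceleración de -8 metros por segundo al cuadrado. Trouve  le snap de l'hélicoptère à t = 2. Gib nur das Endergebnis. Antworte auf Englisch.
The snap at t = 2 is s = 0.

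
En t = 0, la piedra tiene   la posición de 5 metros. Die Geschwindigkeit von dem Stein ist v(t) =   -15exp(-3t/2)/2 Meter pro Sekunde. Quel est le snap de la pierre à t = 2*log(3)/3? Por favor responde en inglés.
We must differentiate our velocity equation v(t) = -15·exp(-3·t/2)/2 3 times. Taking d/dt of v(t), we find a(t) = 45·exp(-3·t/2)/4. Differentiating acceleration, we get jerk: j(t) = -135·exp(-3·t/2)/8. The derivative of jerk gives snap: s(t) = 405·exp(-3·t/2)/16. We have snap s(t) = 405·exp(-3·t/2)/16. Substituting t = 2*log(3)/3: s(2*log(3)/3) = 135/16.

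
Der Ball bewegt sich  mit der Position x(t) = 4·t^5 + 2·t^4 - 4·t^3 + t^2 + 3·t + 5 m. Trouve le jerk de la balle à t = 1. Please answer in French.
Pour résoudre ceci, nous devons prendre 3 dérivées de notre équation de la position x(t) = 4·t^5 + 2·t^4 - 4·t^3 + t^2 + 3·t + 5. La dérivée de la position donne la vitesse: v(t) = 20·t^4 + 8·t^3 - 12·t^2 + 2·t + 3. En dérivant la vitesse, nous obtenons l'accélération: a(t) = 80·t^3 + 24·t^2 - 24·t + 2. La dérivée de l'accélération donne le jerk: j(t) = 240·t^2 + 48·t - 24. De l'équation du jerk j(t) = 240·t^2 + 48·t - 24, nous substituons t = 1 pour obtenir j = 264.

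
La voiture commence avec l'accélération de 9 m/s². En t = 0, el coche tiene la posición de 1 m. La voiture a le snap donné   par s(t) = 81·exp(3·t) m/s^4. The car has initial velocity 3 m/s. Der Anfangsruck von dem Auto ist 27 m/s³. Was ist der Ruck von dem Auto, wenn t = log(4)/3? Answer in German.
Wir müssen unsere Gleichung für den Snap s(t) = 81·exp(3·t) 1-mal integrieren. Durch Integration von dem Snap und Verwendung der Anfangsbedingung j(0) = 27, erhalten wir j(t) = 27·exp(3·t). Aus der Gleichung für den Ruck j(t) = 27·exp(3·t), setzen wir t = log(4)/3 ein und erhalten j = 108.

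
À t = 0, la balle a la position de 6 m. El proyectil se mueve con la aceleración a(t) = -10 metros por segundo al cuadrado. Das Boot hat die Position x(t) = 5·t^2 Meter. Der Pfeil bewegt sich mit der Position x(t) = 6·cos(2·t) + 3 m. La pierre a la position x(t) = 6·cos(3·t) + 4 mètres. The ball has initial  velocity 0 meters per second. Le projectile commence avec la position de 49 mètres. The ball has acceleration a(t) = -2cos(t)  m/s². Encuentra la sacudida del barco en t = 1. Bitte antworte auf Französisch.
Pour résoudre ceci, nous devons prendre 3 dérivées de notre équation de la position x(t) = 5·t^2. En prenant d/dt de x(t), nous trouvons v(t) = 10·t. En dérivant la vitesse, nous obtenons l'accélération: a(t) = 10. En prenant d/dt de a(t), nous trouvons j(t) = 0. Nous avons le jerk j(t) = 0. En substituant t = 1: j(1) = 0.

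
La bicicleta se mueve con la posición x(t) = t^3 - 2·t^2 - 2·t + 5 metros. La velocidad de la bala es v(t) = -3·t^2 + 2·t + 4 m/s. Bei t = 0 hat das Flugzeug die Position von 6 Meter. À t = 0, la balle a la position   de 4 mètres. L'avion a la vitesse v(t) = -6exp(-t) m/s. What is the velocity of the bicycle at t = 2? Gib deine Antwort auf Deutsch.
Um dies zu lösen, müssen wir 1 Ableitung unserer Gleichung für die Position x(t) = t^3 - 2·t^2 - 2·t + 5 nehmen. Mit d/dt von x(t) finden wir v(t) = 3·t^2 - 4·t - 2. Wir haben die Geschwindigkeit v(t) = 3·t^2 - 4·t - 2. Durch Einsetzen von t = 2: v(2) = 2.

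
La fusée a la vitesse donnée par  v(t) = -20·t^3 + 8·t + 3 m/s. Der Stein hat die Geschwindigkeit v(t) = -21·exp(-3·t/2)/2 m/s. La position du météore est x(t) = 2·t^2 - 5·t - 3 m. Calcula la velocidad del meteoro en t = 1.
Partiendo de la posición x(t) = 2·t^2 - 5·t - 3, tomamos 1 derivada. La derivada de la posición da la velocidad: v(t) = 4·t - 5. Tenemos la velocidad v(t) = 4·t - 5. Sustituyendo t = 1: v(1) = -1.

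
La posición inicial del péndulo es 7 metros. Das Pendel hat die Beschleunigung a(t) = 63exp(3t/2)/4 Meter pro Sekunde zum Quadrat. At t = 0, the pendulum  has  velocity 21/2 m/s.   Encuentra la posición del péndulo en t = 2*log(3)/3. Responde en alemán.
Ausgehend von der Beschleunigung a(t) = 63·exp(3·t/2)/4, nehmen wir 2 Integrale. Mit ∫a(t)dt und Anwendung von v(0) = 21/2, finden wir v(t) = 21·exp(3·t/2)/2. Mit ∫v(t)dt und Anwendung von x(0) = 7, finden wir x(t) = 7·exp(3·t/2). Mit x(t) = 7·exp(3·t/2) und Einsetzen von t = 2*log(3)/3, finden wir x = 21.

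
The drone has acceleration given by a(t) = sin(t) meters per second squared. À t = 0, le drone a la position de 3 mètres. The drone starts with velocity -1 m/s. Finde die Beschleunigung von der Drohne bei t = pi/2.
Wir haben die Beschleunigung a(t) = sin(t). Durch Einsetzen von t = pi/2: a(pi/2) = 1.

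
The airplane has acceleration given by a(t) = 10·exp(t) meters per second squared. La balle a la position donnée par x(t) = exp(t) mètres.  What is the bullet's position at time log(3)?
From the given position equation x(t) = exp(t), we substitute t = log(3) to get x = 3.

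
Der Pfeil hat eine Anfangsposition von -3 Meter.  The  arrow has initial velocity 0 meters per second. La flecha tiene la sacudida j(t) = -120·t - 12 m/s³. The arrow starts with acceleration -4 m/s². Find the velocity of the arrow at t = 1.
Starting from jerk j(t) = -120·t - 12, we take 2 integrals. The antiderivative of jerk is acceleration. Using a(0) = -4, we get a(t) = -60·t^2 - 12·t - 4. Finding the integral of a(t) and using v(0) = 0: v(t) = 2·t·(-10·t^2 - 3·t - 2). We have velocity v(t) = 2·t·(-10·t^2 - 3·t - 2). Substituting t = 1: v(1) = -30.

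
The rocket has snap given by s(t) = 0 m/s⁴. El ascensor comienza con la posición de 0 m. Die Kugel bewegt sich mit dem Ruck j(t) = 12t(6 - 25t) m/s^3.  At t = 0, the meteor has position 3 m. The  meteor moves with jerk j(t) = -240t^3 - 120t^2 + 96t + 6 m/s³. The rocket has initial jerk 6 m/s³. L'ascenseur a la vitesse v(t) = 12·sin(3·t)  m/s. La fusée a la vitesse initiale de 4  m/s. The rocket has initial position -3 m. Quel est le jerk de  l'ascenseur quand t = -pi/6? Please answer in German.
Ausgehend von der Geschwindigkeit v(t) = 12·sin(3·t), nehmen wir 2 Ableitungen. Die Ableitung von der Geschwindigkeit ergibt die Beschleunigung: a(t) = 36·cos(3·t). Durch Ableiten von der Beschleunigung erhalten wir den Ruck: j(t) = -108·sin(3·t). Aus der Gleichung für den Ruck j(t) = -108·sin(3·t), setzen wir t = -pi/6 ein und erhalten j = 108.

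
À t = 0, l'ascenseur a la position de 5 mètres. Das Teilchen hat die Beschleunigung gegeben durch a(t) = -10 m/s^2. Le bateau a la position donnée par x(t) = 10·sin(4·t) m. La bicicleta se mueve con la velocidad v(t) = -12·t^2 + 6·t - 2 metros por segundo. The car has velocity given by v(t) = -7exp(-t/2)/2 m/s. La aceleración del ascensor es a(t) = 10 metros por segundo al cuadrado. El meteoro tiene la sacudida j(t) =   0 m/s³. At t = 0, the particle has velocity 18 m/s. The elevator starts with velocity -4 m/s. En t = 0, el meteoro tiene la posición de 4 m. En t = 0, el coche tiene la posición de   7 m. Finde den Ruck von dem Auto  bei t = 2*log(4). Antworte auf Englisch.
Starting from velocity v(t) = -7·exp(-t/2)/2, we take 2 derivatives. Differentiating velocity, we get acceleration: a(t) = 7·exp(-t/2)/4. Taking d/dt of a(t), we find j(t) = -7·exp(-t/2)/8. We have jerk j(t) = -7·exp(-t/2)/8. Substituting t = 2*log(4): j(2*log(4)) = -7/32.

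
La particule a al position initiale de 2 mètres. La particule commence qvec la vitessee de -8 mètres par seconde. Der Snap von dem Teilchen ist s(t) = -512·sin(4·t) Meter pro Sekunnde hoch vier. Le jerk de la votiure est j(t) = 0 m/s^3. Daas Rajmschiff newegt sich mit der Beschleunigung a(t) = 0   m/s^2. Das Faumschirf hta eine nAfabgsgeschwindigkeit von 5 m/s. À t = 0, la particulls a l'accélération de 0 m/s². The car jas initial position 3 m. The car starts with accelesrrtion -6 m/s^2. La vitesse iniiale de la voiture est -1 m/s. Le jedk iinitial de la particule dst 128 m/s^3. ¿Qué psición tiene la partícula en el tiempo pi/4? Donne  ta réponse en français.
Nous devons intégrer notre équation du snap s(t) = -512·sin(4·t) 4 fois. En intégrant le snap et en utilisant la condition initiale j(0) = 128, nous obtenons j(t) = 128·cos(4·t). La primitive du jerk, avec a(0) = 0, donne l'accélération: a(t) = 32·sin(4·t). La primitive de l'accélération, avec v(0) = -8, donne la vitesse: v(t) = -8·cos(4·t). L'intégrale de la vitesse, avec x(0) = 2, donne la position: x(t) = 2 - 2·sin(4·t). De l'équation de la position x(t) = 2 - 2·sin(4·t), nous substituons t = pi/4 pour obtenir x = 2.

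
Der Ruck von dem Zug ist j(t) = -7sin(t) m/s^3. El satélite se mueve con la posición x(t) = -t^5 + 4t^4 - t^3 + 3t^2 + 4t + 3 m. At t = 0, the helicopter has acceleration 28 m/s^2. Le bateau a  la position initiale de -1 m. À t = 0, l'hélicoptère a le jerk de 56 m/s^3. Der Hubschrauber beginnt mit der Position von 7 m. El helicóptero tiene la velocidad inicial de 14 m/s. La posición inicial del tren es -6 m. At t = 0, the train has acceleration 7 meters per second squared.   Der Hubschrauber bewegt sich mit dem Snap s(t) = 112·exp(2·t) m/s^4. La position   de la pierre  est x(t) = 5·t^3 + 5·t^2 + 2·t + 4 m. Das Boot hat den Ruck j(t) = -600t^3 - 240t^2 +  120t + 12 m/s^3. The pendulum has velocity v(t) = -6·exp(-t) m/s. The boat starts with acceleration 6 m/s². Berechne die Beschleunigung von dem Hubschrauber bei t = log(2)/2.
Wir müssen das Integral unserer Gleichung für den Snap s(t) = 112·exp(2·t) 2-mal finden. Die Stammfunktion von dem Snap, mit j(0) = 56, ergibt den Ruck: j(t) = 56·exp(2·t). Mit ∫j(t)dt und Anwendung von a(0) = 28, finden wir a(t) = 28·exp(2·t). Wir haben die Beschleunigung a(t) = 28·exp(2·t). Durch Einsetzen von t = log(2)/2: a(log(2)/2) = 56.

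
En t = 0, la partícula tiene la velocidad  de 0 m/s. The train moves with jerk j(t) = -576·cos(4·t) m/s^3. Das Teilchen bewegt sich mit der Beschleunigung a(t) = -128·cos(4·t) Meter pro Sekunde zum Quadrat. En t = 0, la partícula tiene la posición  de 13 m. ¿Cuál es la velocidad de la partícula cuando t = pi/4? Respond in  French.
En partant de l'accélération a(t) = -128·cos(4·t), nous prenons 1 primitive. En prenant ∫a(t)dt et en appliquant v(0) = 0, nous trouvons v(t) = -32·sin(4·t). De l'équation de la vitesse v(t) = -32·sin(4·t), nous substituons t = pi/4 pour obtenir v = 0.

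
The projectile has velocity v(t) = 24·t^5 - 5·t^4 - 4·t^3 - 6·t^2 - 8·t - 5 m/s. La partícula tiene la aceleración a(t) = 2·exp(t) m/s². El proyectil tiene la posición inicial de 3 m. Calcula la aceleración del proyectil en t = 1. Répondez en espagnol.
Para resolver esto, necesitamos tomar 1 derivada de nuestra ecuación de la velocidad v(t) = 24·t^5 - 5·t^4 - 4·t^3 - 6·t^2 - 8·t - 5. Derivando la velocidad, obtenemos la aceleración: a(t) = 120·t^4 - 20·t^3 - 12·t^2 - 12·t - 8. De la ecuación de la aceleración a(t) = 120·t^4 - 20·t^3 - 12·t^2 - 12·t - 8, sustituimos t = 1 para obtener a = 68.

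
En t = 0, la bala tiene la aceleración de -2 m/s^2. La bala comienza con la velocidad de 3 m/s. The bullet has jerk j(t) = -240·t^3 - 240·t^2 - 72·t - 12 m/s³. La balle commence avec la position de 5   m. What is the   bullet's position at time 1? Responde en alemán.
Wir müssen das Integral unserer Gleichung für den Ruck j(t) = -240·t^3 - 240·t^2 - 72·t - 12 3-mal finden. Das Integral von dem Ruck ist die Beschleunigung. Mit a(0) = -2 erhalten wir a(t) = -60·t^4 - 80·t^3 - 36·t^2 - 12·t - 2. Das Integral von der Beschleunigung ist die Geschwindigkeit. Mit v(0) = 3 erhalten wir v(t) = -12·t^5 - 20·t^4 - 12·t^3 - 6·t^2 - 2·t + 3. Das Integral von der Geschwindigkeit, mit x(0) = 5, ergibt die Position: x(t) = -2·t^6 - 4·t^5 - 3·t^4 - 2·t^3 - t^2 + 3·t + 5. Mit x(t) = -2·t^6 - 4·t^5 - 3·t^4 - 2·t^3 - t^2 + 3·t + 5 und Einsetzen von t = 1, finden wir x = -4.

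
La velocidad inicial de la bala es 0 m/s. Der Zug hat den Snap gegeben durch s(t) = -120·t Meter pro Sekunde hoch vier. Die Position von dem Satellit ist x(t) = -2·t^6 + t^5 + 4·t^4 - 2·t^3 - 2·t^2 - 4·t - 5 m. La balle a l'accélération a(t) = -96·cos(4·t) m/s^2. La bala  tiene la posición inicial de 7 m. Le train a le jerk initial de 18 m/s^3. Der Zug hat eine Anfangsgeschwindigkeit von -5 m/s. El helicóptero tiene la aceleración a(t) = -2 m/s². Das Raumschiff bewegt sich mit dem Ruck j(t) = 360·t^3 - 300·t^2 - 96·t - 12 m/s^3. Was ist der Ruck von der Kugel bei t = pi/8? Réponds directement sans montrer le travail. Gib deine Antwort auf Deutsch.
Bei t = pi/8, j = 384.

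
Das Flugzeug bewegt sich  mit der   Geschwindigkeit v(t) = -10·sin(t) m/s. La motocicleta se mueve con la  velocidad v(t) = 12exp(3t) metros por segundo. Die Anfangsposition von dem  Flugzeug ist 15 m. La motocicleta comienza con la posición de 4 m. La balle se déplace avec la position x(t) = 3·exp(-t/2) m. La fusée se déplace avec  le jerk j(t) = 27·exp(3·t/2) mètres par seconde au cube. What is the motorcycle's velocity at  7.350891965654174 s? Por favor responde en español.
Usando v(t) = 12·exp(3·t) y sustituyendo t = 7.350891965654174, encontramos v = 45345761480.6519.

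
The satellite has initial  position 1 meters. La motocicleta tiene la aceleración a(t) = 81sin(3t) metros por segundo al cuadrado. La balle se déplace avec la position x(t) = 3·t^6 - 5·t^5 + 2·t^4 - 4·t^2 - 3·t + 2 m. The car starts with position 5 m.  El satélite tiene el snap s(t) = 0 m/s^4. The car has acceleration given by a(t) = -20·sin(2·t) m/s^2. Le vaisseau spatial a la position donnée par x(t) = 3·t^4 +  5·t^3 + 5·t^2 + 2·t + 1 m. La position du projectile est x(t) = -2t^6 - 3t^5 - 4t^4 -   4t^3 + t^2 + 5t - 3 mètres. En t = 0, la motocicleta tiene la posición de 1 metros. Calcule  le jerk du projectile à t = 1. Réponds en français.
En partant de la position x(t) = -2·t^6 - 3·t^5 - 4·t^4 - 4·t^3 + t^2 + 5·t - 3, nous prenons 3 dérivées. La dérivée de la position donne la vitesse: v(t) = -12·t^5 - 15·t^4 - 16·t^3 - 12·t^2 + 2·t + 5. La dérivée de la vitesse donne l'accélération: a(t) = -60·t^4 - 60·t^3 - 48·t^2 - 24·t + 2. En dérivant l'accélération, nous obtenons le jerk: j(t) = -240·t^3 - 180·t^2 - 96·t - 24. Nous avons le jerk j(t) = -240·t^3 - 180·t^2 - 96·t - 24. En substituant t = 1: j(1) = -540.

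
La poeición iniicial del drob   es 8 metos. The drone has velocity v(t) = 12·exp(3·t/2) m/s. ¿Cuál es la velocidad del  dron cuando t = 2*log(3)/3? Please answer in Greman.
Aus der Gleichung für die Geschwindigkeit v(t) = 12·exp(3·t/2), setzen wir t = 2*log(3)/3 ein und erhalten v = 36.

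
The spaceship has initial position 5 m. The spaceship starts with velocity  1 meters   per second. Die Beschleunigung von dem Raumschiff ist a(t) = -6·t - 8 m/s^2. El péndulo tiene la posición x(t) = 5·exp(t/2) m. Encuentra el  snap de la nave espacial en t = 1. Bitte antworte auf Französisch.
Pour résoudre ceci, nous devons prendre 2 dérivées de notre équation de l'accélération a(t) = -6·t - 8. En prenant d/dt de a(t), nous trouvons j(t) = -6. La dérivée du jerk donne le snap: s(t) = 0. De l'équation du snap s(t) = 0, nous substituons t = 1 pour obtenir s = 0.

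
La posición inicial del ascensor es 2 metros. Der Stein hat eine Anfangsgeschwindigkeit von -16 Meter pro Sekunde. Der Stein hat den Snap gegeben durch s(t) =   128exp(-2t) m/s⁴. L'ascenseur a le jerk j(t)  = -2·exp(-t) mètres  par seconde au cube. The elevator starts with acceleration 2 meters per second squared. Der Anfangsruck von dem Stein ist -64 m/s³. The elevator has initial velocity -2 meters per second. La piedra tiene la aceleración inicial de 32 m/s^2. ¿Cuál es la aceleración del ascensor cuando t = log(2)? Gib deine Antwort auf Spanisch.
Partiendo de la sacudida j(t) = -2·exp(-t), tomamos 1 integral. La antiderivada de la sacudida es la aceleración. Usando a(0) = 2, obtenemos a(t) = 2·exp(-t). Usando a(t) = 2·exp(-t) y sustituyendo t = log(2), encontramos a = 1.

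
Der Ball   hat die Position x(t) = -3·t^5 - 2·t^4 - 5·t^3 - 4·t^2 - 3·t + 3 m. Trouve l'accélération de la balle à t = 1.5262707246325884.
Pour résoudre ceci, nous devons prendre 2 dérivées de notre équation de la position x(t) = -3·t^5 - 2·t^4 - 5·t^3 - 4·t^2 - 3·t + 3. En dérivant la position, nous obtenons la vitesse: v(t) = -15·t^4 - 8·t^3 - 15·t^2 - 8·t - 3. En dérivant la vitesse, nous obtenons l'accélération: a(t) = -60·t^3 - 24·t^2 - 30·t - 8. De l'équation de l'accélération a(t) = -60·t^3 - 24·t^2 - 30·t - 8, nous substituons t = 1.5262707246325884 pour obtenir a = -323.023249620672.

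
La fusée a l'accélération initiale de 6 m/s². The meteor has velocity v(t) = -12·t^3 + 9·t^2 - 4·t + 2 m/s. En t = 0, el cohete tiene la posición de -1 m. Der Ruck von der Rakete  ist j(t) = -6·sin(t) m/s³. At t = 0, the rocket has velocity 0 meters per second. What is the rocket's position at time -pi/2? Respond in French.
Nous devons intégrer notre équation du jerk j(t) = -6·sin(t) 3 fois. L'intégrale du jerk, avec a(0) = 6, donne l'accélération: a(t) = 6·cos(t). En prenant ∫a(t)dt et en appliquant v(0) = 0, nous trouvons v(t) = 6·sin(t). En intégrant la vitesse et en utilisant la condition initiale x(0) = -1, nous obtenons x(t) = 5 - 6·cos(t). De l'équation de la position x(t) = 5 - 6·cos(t), nous substituons t = -pi/2 pour obtenir x = 5.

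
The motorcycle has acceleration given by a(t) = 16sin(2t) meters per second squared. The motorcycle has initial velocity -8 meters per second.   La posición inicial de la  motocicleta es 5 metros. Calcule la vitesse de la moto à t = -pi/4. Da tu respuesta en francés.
Nous devons trouver la primitive de notre équation de l'accélération a(t) = 16·sin(2·t) 1 fois. L'intégrale de l'accélération est la vitesse. En utilisant v(0) = -8, nous obtenons v(t) = -8·cos(2·t). En utilisant v(t) = -8·cos(2·t) et en substituant t = -pi/4, nous trouvons v = 0.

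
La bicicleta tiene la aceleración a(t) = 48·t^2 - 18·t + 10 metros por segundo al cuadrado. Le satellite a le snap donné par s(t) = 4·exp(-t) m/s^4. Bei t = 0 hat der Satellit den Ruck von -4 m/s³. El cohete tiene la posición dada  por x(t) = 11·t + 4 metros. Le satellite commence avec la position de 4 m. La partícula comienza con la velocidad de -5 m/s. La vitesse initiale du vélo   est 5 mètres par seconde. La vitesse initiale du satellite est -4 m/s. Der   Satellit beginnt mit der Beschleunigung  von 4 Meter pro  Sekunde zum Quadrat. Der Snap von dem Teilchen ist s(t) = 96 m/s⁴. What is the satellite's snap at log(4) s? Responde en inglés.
From the given snap equation s(t) = 4·exp(-t), we substitute t = log(4) to get s = 1.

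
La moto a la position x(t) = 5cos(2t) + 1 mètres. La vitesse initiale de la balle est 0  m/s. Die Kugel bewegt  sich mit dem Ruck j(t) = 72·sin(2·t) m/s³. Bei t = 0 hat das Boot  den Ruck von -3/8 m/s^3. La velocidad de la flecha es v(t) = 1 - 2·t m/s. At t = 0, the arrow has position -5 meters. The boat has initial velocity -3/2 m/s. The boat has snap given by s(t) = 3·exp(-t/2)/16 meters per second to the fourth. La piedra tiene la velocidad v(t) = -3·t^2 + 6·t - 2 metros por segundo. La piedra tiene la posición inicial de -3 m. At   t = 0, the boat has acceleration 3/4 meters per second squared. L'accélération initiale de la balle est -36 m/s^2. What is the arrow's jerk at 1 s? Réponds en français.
Nous devons dériver notre équation de la vitesse v(t) = 1 - 2·t 2 fois. En prenant d/dt de v(t), nous trouvons a(t) = -2. En prenant d/dt de a(t), nous trouvons j(t) = 0. En utilisant j(t) = 0 et en substituant t = 1, nous trouvons j = 0.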